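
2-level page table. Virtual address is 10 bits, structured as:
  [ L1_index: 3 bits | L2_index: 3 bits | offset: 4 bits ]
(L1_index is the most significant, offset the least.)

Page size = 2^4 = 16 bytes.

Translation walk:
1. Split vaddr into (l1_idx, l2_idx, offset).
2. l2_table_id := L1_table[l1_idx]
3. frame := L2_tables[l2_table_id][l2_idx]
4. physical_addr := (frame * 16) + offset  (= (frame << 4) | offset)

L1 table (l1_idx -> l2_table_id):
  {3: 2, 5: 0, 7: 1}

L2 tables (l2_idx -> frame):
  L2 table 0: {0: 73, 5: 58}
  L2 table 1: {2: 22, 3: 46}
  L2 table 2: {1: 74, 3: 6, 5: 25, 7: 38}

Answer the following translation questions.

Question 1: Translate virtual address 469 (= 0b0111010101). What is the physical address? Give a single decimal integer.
vaddr = 469 = 0b0111010101
Split: l1_idx=3, l2_idx=5, offset=5
L1[3] = 2
L2[2][5] = 25
paddr = 25 * 16 + 5 = 405

Answer: 405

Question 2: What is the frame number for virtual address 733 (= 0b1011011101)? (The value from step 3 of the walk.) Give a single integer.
vaddr = 733: l1_idx=5, l2_idx=5
L1[5] = 0; L2[0][5] = 58

Answer: 58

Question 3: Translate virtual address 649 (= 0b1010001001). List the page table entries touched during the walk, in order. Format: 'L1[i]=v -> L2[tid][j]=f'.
vaddr = 649 = 0b1010001001
Split: l1_idx=5, l2_idx=0, offset=9

Answer: L1[5]=0 -> L2[0][0]=73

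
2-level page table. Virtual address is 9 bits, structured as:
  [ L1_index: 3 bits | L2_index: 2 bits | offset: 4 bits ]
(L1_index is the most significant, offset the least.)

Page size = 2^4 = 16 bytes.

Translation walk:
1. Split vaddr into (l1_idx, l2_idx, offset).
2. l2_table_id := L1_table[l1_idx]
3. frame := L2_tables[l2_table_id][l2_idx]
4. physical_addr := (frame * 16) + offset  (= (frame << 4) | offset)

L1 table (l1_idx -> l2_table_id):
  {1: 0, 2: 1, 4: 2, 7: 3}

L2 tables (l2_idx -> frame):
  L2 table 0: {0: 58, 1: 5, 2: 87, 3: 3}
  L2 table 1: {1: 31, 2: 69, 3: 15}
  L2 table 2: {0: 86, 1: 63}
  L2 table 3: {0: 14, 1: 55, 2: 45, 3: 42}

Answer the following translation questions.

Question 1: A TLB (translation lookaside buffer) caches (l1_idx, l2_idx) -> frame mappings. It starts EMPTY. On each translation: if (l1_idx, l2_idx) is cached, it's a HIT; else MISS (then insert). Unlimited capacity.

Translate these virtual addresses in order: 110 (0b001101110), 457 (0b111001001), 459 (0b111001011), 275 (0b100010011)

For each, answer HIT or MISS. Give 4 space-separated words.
vaddr=110: (1,2) not in TLB -> MISS, insert
vaddr=457: (7,0) not in TLB -> MISS, insert
vaddr=459: (7,0) in TLB -> HIT
vaddr=275: (4,1) not in TLB -> MISS, insert

Answer: MISS MISS HIT MISS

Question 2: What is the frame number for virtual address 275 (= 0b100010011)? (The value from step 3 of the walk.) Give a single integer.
Answer: 63

Derivation:
vaddr = 275: l1_idx=4, l2_idx=1
L1[4] = 2; L2[2][1] = 63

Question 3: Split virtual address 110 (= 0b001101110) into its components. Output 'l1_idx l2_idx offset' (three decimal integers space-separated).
Answer: 1 2 14

Derivation:
vaddr = 110 = 0b001101110
  top 3 bits -> l1_idx = 1
  next 2 bits -> l2_idx = 2
  bottom 4 bits -> offset = 14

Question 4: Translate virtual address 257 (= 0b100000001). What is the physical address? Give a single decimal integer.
Answer: 1377

Derivation:
vaddr = 257 = 0b100000001
Split: l1_idx=4, l2_idx=0, offset=1
L1[4] = 2
L2[2][0] = 86
paddr = 86 * 16 + 1 = 1377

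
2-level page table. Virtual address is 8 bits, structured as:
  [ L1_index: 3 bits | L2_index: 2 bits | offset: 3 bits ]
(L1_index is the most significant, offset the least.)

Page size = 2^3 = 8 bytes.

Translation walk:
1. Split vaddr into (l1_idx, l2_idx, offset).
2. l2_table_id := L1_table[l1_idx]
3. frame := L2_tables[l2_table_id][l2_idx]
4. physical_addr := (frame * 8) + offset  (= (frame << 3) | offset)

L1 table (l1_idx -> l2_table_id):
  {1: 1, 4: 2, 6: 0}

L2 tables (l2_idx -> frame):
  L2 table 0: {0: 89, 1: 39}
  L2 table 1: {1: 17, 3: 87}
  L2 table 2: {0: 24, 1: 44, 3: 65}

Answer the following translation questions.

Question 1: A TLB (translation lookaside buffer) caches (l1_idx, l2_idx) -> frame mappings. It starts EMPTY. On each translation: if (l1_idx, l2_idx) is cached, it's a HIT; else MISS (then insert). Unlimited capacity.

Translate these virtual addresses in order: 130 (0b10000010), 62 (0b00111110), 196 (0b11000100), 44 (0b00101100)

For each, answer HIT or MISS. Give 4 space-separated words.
Answer: MISS MISS MISS MISS

Derivation:
vaddr=130: (4,0) not in TLB -> MISS, insert
vaddr=62: (1,3) not in TLB -> MISS, insert
vaddr=196: (6,0) not in TLB -> MISS, insert
vaddr=44: (1,1) not in TLB -> MISS, insert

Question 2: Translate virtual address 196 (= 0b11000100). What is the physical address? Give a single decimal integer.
Answer: 716

Derivation:
vaddr = 196 = 0b11000100
Split: l1_idx=6, l2_idx=0, offset=4
L1[6] = 0
L2[0][0] = 89
paddr = 89 * 8 + 4 = 716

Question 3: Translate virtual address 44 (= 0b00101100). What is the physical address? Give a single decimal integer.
vaddr = 44 = 0b00101100
Split: l1_idx=1, l2_idx=1, offset=4
L1[1] = 1
L2[1][1] = 17
paddr = 17 * 8 + 4 = 140

Answer: 140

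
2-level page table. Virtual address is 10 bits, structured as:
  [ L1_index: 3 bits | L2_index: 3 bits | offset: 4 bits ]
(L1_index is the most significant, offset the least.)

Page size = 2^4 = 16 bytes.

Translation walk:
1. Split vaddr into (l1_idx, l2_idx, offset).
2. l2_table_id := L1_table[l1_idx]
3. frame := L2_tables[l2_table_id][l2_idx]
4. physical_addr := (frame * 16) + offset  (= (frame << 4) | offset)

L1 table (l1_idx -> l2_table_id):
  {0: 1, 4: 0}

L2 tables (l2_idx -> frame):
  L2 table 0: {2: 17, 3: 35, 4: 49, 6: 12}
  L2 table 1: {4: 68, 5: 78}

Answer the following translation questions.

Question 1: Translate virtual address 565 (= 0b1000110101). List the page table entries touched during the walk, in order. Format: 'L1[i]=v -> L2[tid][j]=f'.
Answer: L1[4]=0 -> L2[0][3]=35

Derivation:
vaddr = 565 = 0b1000110101
Split: l1_idx=4, l2_idx=3, offset=5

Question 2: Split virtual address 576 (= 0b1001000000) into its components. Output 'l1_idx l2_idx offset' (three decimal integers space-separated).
vaddr = 576 = 0b1001000000
  top 3 bits -> l1_idx = 4
  next 3 bits -> l2_idx = 4
  bottom 4 bits -> offset = 0

Answer: 4 4 0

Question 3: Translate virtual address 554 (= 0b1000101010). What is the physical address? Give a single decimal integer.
Answer: 282

Derivation:
vaddr = 554 = 0b1000101010
Split: l1_idx=4, l2_idx=2, offset=10
L1[4] = 0
L2[0][2] = 17
paddr = 17 * 16 + 10 = 282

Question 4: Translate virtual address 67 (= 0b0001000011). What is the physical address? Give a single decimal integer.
vaddr = 67 = 0b0001000011
Split: l1_idx=0, l2_idx=4, offset=3
L1[0] = 1
L2[1][4] = 68
paddr = 68 * 16 + 3 = 1091

Answer: 1091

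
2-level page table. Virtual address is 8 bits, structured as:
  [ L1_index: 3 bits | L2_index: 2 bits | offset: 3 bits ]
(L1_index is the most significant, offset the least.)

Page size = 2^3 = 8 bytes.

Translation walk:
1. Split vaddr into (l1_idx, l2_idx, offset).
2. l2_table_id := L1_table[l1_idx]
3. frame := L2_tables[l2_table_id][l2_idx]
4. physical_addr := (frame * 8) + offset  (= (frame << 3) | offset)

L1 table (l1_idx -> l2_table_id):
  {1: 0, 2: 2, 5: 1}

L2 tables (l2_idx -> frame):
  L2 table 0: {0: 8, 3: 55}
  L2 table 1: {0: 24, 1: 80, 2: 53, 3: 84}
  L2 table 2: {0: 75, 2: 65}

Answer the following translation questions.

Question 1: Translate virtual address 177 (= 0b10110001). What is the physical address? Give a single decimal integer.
vaddr = 177 = 0b10110001
Split: l1_idx=5, l2_idx=2, offset=1
L1[5] = 1
L2[1][2] = 53
paddr = 53 * 8 + 1 = 425

Answer: 425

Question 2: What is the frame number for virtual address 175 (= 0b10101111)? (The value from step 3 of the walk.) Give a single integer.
Answer: 80

Derivation:
vaddr = 175: l1_idx=5, l2_idx=1
L1[5] = 1; L2[1][1] = 80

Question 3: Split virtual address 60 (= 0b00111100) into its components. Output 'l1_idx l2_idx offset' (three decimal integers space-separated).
Answer: 1 3 4

Derivation:
vaddr = 60 = 0b00111100
  top 3 bits -> l1_idx = 1
  next 2 bits -> l2_idx = 3
  bottom 3 bits -> offset = 4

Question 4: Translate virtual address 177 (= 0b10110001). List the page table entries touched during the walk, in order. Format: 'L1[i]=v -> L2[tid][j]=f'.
vaddr = 177 = 0b10110001
Split: l1_idx=5, l2_idx=2, offset=1

Answer: L1[5]=1 -> L2[1][2]=53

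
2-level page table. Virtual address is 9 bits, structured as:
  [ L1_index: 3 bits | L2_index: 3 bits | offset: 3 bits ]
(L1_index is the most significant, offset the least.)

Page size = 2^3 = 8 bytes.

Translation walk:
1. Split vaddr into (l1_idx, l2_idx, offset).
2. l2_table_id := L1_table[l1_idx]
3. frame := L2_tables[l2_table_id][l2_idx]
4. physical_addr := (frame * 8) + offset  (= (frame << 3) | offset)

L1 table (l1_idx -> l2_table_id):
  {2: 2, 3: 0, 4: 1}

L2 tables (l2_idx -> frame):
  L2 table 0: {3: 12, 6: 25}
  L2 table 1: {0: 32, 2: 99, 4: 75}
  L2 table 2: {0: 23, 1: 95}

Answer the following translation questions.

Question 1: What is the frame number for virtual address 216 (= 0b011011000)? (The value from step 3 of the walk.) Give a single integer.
vaddr = 216: l1_idx=3, l2_idx=3
L1[3] = 0; L2[0][3] = 12

Answer: 12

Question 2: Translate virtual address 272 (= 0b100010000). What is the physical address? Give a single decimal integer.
vaddr = 272 = 0b100010000
Split: l1_idx=4, l2_idx=2, offset=0
L1[4] = 1
L2[1][2] = 99
paddr = 99 * 8 + 0 = 792

Answer: 792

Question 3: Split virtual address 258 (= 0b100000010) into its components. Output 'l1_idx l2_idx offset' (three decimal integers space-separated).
vaddr = 258 = 0b100000010
  top 3 bits -> l1_idx = 4
  next 3 bits -> l2_idx = 0
  bottom 3 bits -> offset = 2

Answer: 4 0 2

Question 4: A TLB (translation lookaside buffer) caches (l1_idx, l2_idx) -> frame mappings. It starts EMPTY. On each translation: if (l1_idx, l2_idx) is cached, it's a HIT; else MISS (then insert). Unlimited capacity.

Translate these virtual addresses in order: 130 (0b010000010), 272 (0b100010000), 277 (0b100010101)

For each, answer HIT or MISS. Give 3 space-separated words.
vaddr=130: (2,0) not in TLB -> MISS, insert
vaddr=272: (4,2) not in TLB -> MISS, insert
vaddr=277: (4,2) in TLB -> HIT

Answer: MISS MISS HIT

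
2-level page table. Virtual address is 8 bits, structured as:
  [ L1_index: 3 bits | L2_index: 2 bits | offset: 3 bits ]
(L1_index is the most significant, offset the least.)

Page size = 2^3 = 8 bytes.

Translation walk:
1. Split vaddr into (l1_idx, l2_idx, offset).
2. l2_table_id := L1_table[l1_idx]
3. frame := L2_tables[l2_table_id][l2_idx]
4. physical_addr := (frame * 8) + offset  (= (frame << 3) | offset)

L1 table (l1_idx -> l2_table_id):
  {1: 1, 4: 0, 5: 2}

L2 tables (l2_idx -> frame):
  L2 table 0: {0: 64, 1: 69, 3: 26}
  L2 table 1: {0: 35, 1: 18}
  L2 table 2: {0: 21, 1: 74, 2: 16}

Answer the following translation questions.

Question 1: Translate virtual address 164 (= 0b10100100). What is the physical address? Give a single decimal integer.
Answer: 172

Derivation:
vaddr = 164 = 0b10100100
Split: l1_idx=5, l2_idx=0, offset=4
L1[5] = 2
L2[2][0] = 21
paddr = 21 * 8 + 4 = 172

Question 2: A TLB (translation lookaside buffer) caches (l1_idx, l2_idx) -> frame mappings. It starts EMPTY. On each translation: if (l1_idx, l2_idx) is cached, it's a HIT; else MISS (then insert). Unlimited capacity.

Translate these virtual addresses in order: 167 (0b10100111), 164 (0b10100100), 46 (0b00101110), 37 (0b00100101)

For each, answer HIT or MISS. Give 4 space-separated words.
Answer: MISS HIT MISS MISS

Derivation:
vaddr=167: (5,0) not in TLB -> MISS, insert
vaddr=164: (5,0) in TLB -> HIT
vaddr=46: (1,1) not in TLB -> MISS, insert
vaddr=37: (1,0) not in TLB -> MISS, insert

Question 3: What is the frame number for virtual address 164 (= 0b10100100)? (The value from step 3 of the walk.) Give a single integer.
vaddr = 164: l1_idx=5, l2_idx=0
L1[5] = 2; L2[2][0] = 21

Answer: 21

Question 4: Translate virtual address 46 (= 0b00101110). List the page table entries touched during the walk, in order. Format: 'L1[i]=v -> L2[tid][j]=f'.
Answer: L1[1]=1 -> L2[1][1]=18

Derivation:
vaddr = 46 = 0b00101110
Split: l1_idx=1, l2_idx=1, offset=6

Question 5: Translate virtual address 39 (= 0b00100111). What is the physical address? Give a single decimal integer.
Answer: 287

Derivation:
vaddr = 39 = 0b00100111
Split: l1_idx=1, l2_idx=0, offset=7
L1[1] = 1
L2[1][0] = 35
paddr = 35 * 8 + 7 = 287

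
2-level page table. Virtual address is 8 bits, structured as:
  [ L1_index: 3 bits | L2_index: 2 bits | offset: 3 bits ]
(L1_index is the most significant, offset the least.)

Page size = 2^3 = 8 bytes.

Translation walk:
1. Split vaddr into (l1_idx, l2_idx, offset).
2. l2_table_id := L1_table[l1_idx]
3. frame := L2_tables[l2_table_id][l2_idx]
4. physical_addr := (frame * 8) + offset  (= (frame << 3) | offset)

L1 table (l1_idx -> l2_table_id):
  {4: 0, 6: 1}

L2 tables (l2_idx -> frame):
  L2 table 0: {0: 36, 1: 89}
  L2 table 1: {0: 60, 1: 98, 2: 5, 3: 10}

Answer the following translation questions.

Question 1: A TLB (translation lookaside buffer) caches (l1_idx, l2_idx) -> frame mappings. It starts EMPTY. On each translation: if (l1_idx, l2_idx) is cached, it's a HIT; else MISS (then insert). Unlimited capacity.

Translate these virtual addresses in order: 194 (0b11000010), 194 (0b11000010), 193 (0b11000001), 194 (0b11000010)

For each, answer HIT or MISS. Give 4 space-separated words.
vaddr=194: (6,0) not in TLB -> MISS, insert
vaddr=194: (6,0) in TLB -> HIT
vaddr=193: (6,0) in TLB -> HIT
vaddr=194: (6,0) in TLB -> HIT

Answer: MISS HIT HIT HIT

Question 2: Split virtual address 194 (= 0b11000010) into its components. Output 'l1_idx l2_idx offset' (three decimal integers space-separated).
vaddr = 194 = 0b11000010
  top 3 bits -> l1_idx = 6
  next 2 bits -> l2_idx = 0
  bottom 3 bits -> offset = 2

Answer: 6 0 2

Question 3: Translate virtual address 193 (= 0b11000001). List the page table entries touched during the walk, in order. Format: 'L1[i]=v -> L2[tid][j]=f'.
vaddr = 193 = 0b11000001
Split: l1_idx=6, l2_idx=0, offset=1

Answer: L1[6]=1 -> L2[1][0]=60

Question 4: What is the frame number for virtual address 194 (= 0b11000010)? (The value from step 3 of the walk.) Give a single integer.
Answer: 60

Derivation:
vaddr = 194: l1_idx=6, l2_idx=0
L1[6] = 1; L2[1][0] = 60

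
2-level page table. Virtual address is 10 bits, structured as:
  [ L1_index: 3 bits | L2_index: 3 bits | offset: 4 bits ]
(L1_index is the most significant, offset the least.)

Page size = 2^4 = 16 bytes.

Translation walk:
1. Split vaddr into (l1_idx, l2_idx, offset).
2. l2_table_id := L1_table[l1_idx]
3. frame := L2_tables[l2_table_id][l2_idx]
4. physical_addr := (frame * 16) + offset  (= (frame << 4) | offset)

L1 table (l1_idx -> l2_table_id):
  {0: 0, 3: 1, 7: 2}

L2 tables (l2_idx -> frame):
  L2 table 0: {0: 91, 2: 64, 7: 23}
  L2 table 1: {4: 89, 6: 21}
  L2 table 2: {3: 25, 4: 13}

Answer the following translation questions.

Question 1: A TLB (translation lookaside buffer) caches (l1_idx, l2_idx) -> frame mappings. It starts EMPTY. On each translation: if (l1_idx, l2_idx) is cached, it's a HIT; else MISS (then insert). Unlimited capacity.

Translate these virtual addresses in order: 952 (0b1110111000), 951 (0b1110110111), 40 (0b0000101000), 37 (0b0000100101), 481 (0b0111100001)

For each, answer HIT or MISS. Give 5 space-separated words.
vaddr=952: (7,3) not in TLB -> MISS, insert
vaddr=951: (7,3) in TLB -> HIT
vaddr=40: (0,2) not in TLB -> MISS, insert
vaddr=37: (0,2) in TLB -> HIT
vaddr=481: (3,6) not in TLB -> MISS, insert

Answer: MISS HIT MISS HIT MISS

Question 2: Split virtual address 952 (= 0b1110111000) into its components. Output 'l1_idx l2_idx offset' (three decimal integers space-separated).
Answer: 7 3 8

Derivation:
vaddr = 952 = 0b1110111000
  top 3 bits -> l1_idx = 7
  next 3 bits -> l2_idx = 3
  bottom 4 bits -> offset = 8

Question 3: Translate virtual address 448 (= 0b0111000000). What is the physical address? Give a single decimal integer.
Answer: 1424

Derivation:
vaddr = 448 = 0b0111000000
Split: l1_idx=3, l2_idx=4, offset=0
L1[3] = 1
L2[1][4] = 89
paddr = 89 * 16 + 0 = 1424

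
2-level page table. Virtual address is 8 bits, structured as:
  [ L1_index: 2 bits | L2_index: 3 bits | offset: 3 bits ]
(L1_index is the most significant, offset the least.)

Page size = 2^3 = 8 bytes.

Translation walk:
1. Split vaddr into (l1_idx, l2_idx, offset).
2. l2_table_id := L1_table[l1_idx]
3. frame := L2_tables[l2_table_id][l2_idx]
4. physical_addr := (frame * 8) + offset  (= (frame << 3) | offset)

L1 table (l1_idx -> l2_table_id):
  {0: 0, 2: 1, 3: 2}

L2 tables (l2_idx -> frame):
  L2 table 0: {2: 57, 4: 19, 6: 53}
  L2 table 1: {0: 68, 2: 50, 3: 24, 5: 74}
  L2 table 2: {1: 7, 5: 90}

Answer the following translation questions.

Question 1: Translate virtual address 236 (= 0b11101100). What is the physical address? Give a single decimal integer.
vaddr = 236 = 0b11101100
Split: l1_idx=3, l2_idx=5, offset=4
L1[3] = 2
L2[2][5] = 90
paddr = 90 * 8 + 4 = 724

Answer: 724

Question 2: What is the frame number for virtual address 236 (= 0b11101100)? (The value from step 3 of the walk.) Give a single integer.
vaddr = 236: l1_idx=3, l2_idx=5
L1[3] = 2; L2[2][5] = 90

Answer: 90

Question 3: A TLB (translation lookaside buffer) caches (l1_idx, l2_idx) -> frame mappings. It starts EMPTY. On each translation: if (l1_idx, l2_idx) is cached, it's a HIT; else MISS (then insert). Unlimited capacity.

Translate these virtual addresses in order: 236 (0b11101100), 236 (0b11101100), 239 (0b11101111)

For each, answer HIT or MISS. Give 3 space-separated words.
vaddr=236: (3,5) not in TLB -> MISS, insert
vaddr=236: (3,5) in TLB -> HIT
vaddr=239: (3,5) in TLB -> HIT

Answer: MISS HIT HIT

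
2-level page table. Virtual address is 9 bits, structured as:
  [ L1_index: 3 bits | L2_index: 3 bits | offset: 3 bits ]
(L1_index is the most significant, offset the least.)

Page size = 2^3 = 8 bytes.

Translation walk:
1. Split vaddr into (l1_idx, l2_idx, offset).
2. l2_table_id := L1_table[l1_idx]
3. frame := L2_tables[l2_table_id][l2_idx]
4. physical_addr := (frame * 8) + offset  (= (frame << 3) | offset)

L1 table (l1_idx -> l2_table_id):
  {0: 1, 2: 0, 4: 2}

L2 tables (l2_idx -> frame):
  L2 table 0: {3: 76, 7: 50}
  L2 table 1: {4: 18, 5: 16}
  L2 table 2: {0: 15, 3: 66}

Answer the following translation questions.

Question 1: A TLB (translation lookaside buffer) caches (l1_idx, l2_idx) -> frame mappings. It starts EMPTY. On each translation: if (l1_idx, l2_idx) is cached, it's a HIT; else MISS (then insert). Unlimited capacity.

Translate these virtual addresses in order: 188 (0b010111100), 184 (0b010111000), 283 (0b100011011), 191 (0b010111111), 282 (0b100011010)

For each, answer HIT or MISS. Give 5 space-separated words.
Answer: MISS HIT MISS HIT HIT

Derivation:
vaddr=188: (2,7) not in TLB -> MISS, insert
vaddr=184: (2,7) in TLB -> HIT
vaddr=283: (4,3) not in TLB -> MISS, insert
vaddr=191: (2,7) in TLB -> HIT
vaddr=282: (4,3) in TLB -> HIT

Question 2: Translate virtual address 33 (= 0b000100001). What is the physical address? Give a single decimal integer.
vaddr = 33 = 0b000100001
Split: l1_idx=0, l2_idx=4, offset=1
L1[0] = 1
L2[1][4] = 18
paddr = 18 * 8 + 1 = 145

Answer: 145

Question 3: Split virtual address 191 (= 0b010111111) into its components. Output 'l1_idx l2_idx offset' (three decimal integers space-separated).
Answer: 2 7 7

Derivation:
vaddr = 191 = 0b010111111
  top 3 bits -> l1_idx = 2
  next 3 bits -> l2_idx = 7
  bottom 3 bits -> offset = 7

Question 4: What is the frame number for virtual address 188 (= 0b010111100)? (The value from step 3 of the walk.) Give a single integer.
vaddr = 188: l1_idx=2, l2_idx=7
L1[2] = 0; L2[0][7] = 50

Answer: 50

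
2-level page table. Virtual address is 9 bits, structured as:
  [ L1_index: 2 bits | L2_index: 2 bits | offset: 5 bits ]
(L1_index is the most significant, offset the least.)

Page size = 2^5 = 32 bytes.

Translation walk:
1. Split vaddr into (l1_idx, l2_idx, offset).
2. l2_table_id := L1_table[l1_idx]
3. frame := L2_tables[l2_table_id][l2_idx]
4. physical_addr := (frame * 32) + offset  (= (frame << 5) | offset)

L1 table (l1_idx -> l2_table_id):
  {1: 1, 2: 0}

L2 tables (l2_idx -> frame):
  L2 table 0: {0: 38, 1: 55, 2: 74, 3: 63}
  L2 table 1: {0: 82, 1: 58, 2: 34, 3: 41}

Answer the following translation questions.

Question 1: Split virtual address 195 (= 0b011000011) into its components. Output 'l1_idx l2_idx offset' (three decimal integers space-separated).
vaddr = 195 = 0b011000011
  top 2 bits -> l1_idx = 1
  next 2 bits -> l2_idx = 2
  bottom 5 bits -> offset = 3

Answer: 1 2 3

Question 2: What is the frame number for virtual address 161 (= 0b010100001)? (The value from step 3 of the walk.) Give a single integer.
vaddr = 161: l1_idx=1, l2_idx=1
L1[1] = 1; L2[1][1] = 58

Answer: 58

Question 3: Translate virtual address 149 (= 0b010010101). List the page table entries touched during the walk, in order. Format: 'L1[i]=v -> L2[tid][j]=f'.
Answer: L1[1]=1 -> L2[1][0]=82

Derivation:
vaddr = 149 = 0b010010101
Split: l1_idx=1, l2_idx=0, offset=21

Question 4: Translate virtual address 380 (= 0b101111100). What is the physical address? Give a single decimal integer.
vaddr = 380 = 0b101111100
Split: l1_idx=2, l2_idx=3, offset=28
L1[2] = 0
L2[0][3] = 63
paddr = 63 * 32 + 28 = 2044

Answer: 2044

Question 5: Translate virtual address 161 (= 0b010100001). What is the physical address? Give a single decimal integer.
Answer: 1857

Derivation:
vaddr = 161 = 0b010100001
Split: l1_idx=1, l2_idx=1, offset=1
L1[1] = 1
L2[1][1] = 58
paddr = 58 * 32 + 1 = 1857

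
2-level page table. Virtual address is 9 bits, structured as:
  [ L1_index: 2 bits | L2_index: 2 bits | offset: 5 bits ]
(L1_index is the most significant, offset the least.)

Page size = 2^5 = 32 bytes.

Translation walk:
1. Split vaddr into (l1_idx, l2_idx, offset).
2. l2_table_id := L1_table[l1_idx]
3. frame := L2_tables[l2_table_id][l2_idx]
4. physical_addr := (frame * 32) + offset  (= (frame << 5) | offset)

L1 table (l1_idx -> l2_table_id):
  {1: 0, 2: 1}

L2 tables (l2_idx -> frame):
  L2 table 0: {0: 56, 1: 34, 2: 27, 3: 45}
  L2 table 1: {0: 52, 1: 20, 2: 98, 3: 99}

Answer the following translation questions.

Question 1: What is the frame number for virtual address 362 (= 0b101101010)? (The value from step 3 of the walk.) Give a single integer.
vaddr = 362: l1_idx=2, l2_idx=3
L1[2] = 1; L2[1][3] = 99

Answer: 99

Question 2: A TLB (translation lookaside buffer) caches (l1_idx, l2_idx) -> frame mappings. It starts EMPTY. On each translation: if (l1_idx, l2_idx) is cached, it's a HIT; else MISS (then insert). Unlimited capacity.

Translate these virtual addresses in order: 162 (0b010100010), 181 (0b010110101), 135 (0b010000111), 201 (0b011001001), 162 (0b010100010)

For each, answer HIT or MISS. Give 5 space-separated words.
Answer: MISS HIT MISS MISS HIT

Derivation:
vaddr=162: (1,1) not in TLB -> MISS, insert
vaddr=181: (1,1) in TLB -> HIT
vaddr=135: (1,0) not in TLB -> MISS, insert
vaddr=201: (1,2) not in TLB -> MISS, insert
vaddr=162: (1,1) in TLB -> HIT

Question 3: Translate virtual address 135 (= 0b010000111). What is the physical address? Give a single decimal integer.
vaddr = 135 = 0b010000111
Split: l1_idx=1, l2_idx=0, offset=7
L1[1] = 0
L2[0][0] = 56
paddr = 56 * 32 + 7 = 1799

Answer: 1799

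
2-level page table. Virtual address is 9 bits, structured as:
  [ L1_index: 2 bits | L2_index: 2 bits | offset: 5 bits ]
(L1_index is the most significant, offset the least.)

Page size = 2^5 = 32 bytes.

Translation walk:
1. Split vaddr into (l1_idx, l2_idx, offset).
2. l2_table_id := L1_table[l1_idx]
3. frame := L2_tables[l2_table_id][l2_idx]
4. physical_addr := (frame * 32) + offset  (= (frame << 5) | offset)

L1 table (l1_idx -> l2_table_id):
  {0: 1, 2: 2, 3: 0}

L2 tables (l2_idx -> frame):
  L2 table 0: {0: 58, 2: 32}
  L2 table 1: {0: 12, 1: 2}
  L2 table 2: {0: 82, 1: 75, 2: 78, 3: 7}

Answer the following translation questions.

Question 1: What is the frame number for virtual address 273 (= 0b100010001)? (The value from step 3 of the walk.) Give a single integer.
vaddr = 273: l1_idx=2, l2_idx=0
L1[2] = 2; L2[2][0] = 82

Answer: 82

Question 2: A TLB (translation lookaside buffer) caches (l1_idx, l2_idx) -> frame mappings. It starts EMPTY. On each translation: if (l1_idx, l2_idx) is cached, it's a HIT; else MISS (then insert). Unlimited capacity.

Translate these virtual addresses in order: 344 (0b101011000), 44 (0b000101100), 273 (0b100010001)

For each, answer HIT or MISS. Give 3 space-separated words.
vaddr=344: (2,2) not in TLB -> MISS, insert
vaddr=44: (0,1) not in TLB -> MISS, insert
vaddr=273: (2,0) not in TLB -> MISS, insert

Answer: MISS MISS MISS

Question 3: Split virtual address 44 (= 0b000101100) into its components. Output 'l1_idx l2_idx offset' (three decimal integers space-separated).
vaddr = 44 = 0b000101100
  top 2 bits -> l1_idx = 0
  next 2 bits -> l2_idx = 1
  bottom 5 bits -> offset = 12

Answer: 0 1 12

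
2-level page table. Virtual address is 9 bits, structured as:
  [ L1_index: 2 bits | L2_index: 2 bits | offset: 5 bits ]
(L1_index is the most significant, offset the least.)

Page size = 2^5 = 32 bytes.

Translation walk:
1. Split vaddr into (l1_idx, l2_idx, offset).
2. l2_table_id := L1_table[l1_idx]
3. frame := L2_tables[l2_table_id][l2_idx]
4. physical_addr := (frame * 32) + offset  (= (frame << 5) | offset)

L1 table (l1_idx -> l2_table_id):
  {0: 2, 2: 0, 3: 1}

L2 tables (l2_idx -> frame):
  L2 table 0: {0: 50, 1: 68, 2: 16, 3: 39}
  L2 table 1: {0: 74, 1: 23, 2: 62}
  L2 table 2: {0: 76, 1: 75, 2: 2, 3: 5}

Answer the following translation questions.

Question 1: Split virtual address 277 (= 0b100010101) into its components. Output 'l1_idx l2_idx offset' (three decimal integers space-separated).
Answer: 2 0 21

Derivation:
vaddr = 277 = 0b100010101
  top 2 bits -> l1_idx = 2
  next 2 bits -> l2_idx = 0
  bottom 5 bits -> offset = 21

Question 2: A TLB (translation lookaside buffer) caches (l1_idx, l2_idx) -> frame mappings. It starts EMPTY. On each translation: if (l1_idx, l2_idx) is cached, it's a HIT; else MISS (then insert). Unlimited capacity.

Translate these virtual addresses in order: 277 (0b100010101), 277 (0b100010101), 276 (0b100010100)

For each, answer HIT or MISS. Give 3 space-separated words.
Answer: MISS HIT HIT

Derivation:
vaddr=277: (2,0) not in TLB -> MISS, insert
vaddr=277: (2,0) in TLB -> HIT
vaddr=276: (2,0) in TLB -> HIT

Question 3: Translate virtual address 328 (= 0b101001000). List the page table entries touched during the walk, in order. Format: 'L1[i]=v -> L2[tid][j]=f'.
Answer: L1[2]=0 -> L2[0][2]=16

Derivation:
vaddr = 328 = 0b101001000
Split: l1_idx=2, l2_idx=2, offset=8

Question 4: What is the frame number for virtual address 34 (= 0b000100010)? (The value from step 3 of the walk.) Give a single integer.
vaddr = 34: l1_idx=0, l2_idx=1
L1[0] = 2; L2[2][1] = 75

Answer: 75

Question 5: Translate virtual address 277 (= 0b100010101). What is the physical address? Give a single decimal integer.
vaddr = 277 = 0b100010101
Split: l1_idx=2, l2_idx=0, offset=21
L1[2] = 0
L2[0][0] = 50
paddr = 50 * 32 + 21 = 1621

Answer: 1621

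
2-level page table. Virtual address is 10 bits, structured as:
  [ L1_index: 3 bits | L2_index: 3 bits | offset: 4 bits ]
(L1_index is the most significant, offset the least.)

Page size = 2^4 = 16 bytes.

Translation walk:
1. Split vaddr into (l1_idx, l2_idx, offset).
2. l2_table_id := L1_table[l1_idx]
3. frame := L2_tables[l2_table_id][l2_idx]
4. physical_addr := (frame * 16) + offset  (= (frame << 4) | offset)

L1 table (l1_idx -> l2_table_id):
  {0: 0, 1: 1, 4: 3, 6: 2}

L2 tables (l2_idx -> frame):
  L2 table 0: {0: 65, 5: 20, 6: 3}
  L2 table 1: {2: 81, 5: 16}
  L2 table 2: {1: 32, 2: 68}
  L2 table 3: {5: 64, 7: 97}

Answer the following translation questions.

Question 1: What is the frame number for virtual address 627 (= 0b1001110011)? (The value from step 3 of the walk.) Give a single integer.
vaddr = 627: l1_idx=4, l2_idx=7
L1[4] = 3; L2[3][7] = 97

Answer: 97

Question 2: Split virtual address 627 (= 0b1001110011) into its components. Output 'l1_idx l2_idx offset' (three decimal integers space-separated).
vaddr = 627 = 0b1001110011
  top 3 bits -> l1_idx = 4
  next 3 bits -> l2_idx = 7
  bottom 4 bits -> offset = 3

Answer: 4 7 3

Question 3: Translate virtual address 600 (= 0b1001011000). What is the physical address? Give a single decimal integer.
Answer: 1032

Derivation:
vaddr = 600 = 0b1001011000
Split: l1_idx=4, l2_idx=5, offset=8
L1[4] = 3
L2[3][5] = 64
paddr = 64 * 16 + 8 = 1032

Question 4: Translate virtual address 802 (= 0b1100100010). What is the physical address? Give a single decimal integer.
Answer: 1090

Derivation:
vaddr = 802 = 0b1100100010
Split: l1_idx=6, l2_idx=2, offset=2
L1[6] = 2
L2[2][2] = 68
paddr = 68 * 16 + 2 = 1090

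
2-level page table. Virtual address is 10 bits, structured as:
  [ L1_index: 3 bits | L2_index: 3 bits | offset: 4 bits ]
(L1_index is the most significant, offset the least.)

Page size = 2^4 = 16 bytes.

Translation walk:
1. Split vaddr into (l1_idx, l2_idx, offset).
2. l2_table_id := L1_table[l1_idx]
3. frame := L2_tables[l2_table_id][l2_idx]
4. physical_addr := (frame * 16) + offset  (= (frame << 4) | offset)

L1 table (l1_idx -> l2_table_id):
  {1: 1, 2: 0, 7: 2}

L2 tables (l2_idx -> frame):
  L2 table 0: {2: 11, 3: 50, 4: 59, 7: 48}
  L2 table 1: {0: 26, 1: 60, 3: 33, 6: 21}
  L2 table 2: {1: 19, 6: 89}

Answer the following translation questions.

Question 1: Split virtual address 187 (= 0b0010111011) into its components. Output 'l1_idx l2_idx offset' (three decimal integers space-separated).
Answer: 1 3 11

Derivation:
vaddr = 187 = 0b0010111011
  top 3 bits -> l1_idx = 1
  next 3 bits -> l2_idx = 3
  bottom 4 bits -> offset = 11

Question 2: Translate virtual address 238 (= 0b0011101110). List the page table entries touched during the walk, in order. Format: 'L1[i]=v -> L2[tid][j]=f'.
Answer: L1[1]=1 -> L2[1][6]=21

Derivation:
vaddr = 238 = 0b0011101110
Split: l1_idx=1, l2_idx=6, offset=14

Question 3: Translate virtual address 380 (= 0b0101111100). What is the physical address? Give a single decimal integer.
vaddr = 380 = 0b0101111100
Split: l1_idx=2, l2_idx=7, offset=12
L1[2] = 0
L2[0][7] = 48
paddr = 48 * 16 + 12 = 780

Answer: 780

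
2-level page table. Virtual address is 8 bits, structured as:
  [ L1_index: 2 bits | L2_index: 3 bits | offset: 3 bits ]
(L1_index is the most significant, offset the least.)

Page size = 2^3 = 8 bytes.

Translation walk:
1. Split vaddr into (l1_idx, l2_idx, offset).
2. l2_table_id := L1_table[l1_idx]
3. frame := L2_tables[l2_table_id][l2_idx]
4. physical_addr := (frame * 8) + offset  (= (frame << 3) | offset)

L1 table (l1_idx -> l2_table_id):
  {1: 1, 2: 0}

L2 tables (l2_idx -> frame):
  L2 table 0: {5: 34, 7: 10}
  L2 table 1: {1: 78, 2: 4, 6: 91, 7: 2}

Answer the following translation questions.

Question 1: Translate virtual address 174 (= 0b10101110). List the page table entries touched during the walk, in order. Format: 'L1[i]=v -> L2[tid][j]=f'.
vaddr = 174 = 0b10101110
Split: l1_idx=2, l2_idx=5, offset=6

Answer: L1[2]=0 -> L2[0][5]=34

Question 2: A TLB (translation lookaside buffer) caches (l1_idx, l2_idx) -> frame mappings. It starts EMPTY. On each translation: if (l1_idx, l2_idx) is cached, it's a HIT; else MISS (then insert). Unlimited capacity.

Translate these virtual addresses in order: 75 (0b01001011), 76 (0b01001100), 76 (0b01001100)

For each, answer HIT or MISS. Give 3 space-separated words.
vaddr=75: (1,1) not in TLB -> MISS, insert
vaddr=76: (1,1) in TLB -> HIT
vaddr=76: (1,1) in TLB -> HIT

Answer: MISS HIT HIT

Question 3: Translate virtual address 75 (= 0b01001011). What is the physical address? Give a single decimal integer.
vaddr = 75 = 0b01001011
Split: l1_idx=1, l2_idx=1, offset=3
L1[1] = 1
L2[1][1] = 78
paddr = 78 * 8 + 3 = 627

Answer: 627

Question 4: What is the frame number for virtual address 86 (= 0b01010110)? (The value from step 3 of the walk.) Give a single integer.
Answer: 4

Derivation:
vaddr = 86: l1_idx=1, l2_idx=2
L1[1] = 1; L2[1][2] = 4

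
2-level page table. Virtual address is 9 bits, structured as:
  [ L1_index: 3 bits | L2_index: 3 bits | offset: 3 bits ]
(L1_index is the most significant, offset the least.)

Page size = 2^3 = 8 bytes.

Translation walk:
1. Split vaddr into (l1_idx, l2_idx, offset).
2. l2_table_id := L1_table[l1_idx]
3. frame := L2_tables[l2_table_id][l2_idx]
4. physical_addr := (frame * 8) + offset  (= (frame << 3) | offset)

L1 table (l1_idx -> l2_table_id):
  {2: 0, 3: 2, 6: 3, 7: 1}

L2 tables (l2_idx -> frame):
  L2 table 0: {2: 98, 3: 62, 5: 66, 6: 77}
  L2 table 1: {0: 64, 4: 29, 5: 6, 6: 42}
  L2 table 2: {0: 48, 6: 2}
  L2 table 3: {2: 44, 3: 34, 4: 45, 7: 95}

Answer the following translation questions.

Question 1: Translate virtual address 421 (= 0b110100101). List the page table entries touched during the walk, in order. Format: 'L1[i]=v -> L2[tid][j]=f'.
Answer: L1[6]=3 -> L2[3][4]=45

Derivation:
vaddr = 421 = 0b110100101
Split: l1_idx=6, l2_idx=4, offset=5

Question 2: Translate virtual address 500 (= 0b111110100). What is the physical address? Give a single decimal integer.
Answer: 340

Derivation:
vaddr = 500 = 0b111110100
Split: l1_idx=7, l2_idx=6, offset=4
L1[7] = 1
L2[1][6] = 42
paddr = 42 * 8 + 4 = 340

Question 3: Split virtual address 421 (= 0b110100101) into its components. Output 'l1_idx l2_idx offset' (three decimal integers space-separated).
Answer: 6 4 5

Derivation:
vaddr = 421 = 0b110100101
  top 3 bits -> l1_idx = 6
  next 3 bits -> l2_idx = 4
  bottom 3 bits -> offset = 5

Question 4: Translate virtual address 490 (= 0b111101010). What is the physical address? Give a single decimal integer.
Answer: 50

Derivation:
vaddr = 490 = 0b111101010
Split: l1_idx=7, l2_idx=5, offset=2
L1[7] = 1
L2[1][5] = 6
paddr = 6 * 8 + 2 = 50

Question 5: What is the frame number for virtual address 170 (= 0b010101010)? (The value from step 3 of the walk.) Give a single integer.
vaddr = 170: l1_idx=2, l2_idx=5
L1[2] = 0; L2[0][5] = 66

Answer: 66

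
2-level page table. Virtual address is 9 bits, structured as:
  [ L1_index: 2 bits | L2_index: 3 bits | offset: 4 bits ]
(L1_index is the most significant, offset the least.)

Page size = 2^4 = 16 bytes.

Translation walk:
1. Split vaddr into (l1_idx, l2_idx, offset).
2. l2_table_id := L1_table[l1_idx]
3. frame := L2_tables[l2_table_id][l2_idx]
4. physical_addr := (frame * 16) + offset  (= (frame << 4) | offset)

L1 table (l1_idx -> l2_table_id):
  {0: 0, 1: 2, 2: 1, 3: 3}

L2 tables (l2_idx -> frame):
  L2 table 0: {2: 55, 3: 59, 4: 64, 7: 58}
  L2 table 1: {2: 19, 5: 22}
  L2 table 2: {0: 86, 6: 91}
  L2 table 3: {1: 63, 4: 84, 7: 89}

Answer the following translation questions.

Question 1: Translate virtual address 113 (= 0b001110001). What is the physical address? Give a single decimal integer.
Answer: 929

Derivation:
vaddr = 113 = 0b001110001
Split: l1_idx=0, l2_idx=7, offset=1
L1[0] = 0
L2[0][7] = 58
paddr = 58 * 16 + 1 = 929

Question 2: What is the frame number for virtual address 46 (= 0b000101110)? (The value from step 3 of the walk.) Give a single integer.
Answer: 55

Derivation:
vaddr = 46: l1_idx=0, l2_idx=2
L1[0] = 0; L2[0][2] = 55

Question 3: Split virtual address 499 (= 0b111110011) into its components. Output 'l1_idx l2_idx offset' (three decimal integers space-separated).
vaddr = 499 = 0b111110011
  top 2 bits -> l1_idx = 3
  next 3 bits -> l2_idx = 7
  bottom 4 bits -> offset = 3

Answer: 3 7 3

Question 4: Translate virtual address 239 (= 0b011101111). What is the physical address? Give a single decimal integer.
Answer: 1471

Derivation:
vaddr = 239 = 0b011101111
Split: l1_idx=1, l2_idx=6, offset=15
L1[1] = 2
L2[2][6] = 91
paddr = 91 * 16 + 15 = 1471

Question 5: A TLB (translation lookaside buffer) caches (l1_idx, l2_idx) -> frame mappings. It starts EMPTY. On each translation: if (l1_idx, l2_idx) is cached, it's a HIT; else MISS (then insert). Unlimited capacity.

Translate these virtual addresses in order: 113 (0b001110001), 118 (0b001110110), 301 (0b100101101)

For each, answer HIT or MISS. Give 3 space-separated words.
vaddr=113: (0,7) not in TLB -> MISS, insert
vaddr=118: (0,7) in TLB -> HIT
vaddr=301: (2,2) not in TLB -> MISS, insert

Answer: MISS HIT MISS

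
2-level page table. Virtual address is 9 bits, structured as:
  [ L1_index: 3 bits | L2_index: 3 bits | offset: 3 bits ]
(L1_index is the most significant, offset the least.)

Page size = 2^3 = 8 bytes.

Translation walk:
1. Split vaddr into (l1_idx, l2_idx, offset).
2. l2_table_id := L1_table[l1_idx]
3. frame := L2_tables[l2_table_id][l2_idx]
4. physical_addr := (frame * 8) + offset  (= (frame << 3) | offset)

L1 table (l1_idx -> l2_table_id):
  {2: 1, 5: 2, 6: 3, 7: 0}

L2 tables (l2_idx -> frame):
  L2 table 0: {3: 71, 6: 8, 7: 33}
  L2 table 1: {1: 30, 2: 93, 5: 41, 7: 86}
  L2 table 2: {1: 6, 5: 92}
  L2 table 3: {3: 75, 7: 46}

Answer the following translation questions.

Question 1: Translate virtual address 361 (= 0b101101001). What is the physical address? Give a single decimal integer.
Answer: 737

Derivation:
vaddr = 361 = 0b101101001
Split: l1_idx=5, l2_idx=5, offset=1
L1[5] = 2
L2[2][5] = 92
paddr = 92 * 8 + 1 = 737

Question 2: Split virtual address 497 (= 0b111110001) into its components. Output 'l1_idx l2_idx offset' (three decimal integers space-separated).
vaddr = 497 = 0b111110001
  top 3 bits -> l1_idx = 7
  next 3 bits -> l2_idx = 6
  bottom 3 bits -> offset = 1

Answer: 7 6 1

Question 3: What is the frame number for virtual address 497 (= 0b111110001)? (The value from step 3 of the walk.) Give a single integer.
vaddr = 497: l1_idx=7, l2_idx=6
L1[7] = 0; L2[0][6] = 8

Answer: 8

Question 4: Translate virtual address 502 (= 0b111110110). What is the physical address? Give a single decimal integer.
Answer: 70

Derivation:
vaddr = 502 = 0b111110110
Split: l1_idx=7, l2_idx=6, offset=6
L1[7] = 0
L2[0][6] = 8
paddr = 8 * 8 + 6 = 70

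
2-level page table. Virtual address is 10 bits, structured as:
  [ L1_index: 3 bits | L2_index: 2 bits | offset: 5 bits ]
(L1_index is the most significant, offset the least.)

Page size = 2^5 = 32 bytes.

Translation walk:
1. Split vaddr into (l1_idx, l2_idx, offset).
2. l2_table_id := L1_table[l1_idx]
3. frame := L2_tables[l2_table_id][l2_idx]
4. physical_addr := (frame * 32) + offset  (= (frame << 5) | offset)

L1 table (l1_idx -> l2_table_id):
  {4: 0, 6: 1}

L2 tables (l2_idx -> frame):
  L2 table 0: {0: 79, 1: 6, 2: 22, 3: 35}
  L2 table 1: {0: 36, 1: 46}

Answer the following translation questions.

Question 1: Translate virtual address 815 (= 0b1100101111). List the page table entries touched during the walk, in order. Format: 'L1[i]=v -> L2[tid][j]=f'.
vaddr = 815 = 0b1100101111
Split: l1_idx=6, l2_idx=1, offset=15

Answer: L1[6]=1 -> L2[1][1]=46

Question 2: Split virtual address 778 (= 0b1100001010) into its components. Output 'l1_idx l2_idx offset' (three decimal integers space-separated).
Answer: 6 0 10

Derivation:
vaddr = 778 = 0b1100001010
  top 3 bits -> l1_idx = 6
  next 2 bits -> l2_idx = 0
  bottom 5 bits -> offset = 10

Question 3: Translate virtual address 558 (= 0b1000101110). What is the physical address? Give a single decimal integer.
Answer: 206

Derivation:
vaddr = 558 = 0b1000101110
Split: l1_idx=4, l2_idx=1, offset=14
L1[4] = 0
L2[0][1] = 6
paddr = 6 * 32 + 14 = 206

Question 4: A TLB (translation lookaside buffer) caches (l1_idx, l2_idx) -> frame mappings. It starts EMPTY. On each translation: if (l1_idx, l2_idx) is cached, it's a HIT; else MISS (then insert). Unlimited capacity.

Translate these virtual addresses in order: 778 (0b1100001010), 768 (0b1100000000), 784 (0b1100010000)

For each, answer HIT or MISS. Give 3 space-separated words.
vaddr=778: (6,0) not in TLB -> MISS, insert
vaddr=768: (6,0) in TLB -> HIT
vaddr=784: (6,0) in TLB -> HIT

Answer: MISS HIT HIT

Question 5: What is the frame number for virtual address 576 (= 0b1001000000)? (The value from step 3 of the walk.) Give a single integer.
Answer: 22

Derivation:
vaddr = 576: l1_idx=4, l2_idx=2
L1[4] = 0; L2[0][2] = 22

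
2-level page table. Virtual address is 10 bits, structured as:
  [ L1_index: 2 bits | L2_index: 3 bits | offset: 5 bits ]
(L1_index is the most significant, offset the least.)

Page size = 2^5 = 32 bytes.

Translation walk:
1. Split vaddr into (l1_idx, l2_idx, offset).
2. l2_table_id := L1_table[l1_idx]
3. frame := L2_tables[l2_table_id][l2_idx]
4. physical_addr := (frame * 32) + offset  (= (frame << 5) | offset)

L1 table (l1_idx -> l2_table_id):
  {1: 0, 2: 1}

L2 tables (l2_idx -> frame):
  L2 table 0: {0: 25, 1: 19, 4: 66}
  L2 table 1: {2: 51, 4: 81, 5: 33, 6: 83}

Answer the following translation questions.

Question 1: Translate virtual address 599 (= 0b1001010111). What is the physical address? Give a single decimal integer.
vaddr = 599 = 0b1001010111
Split: l1_idx=2, l2_idx=2, offset=23
L1[2] = 1
L2[1][2] = 51
paddr = 51 * 32 + 23 = 1655

Answer: 1655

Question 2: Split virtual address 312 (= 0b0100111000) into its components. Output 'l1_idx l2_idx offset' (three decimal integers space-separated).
Answer: 1 1 24

Derivation:
vaddr = 312 = 0b0100111000
  top 2 bits -> l1_idx = 1
  next 3 bits -> l2_idx = 1
  bottom 5 bits -> offset = 24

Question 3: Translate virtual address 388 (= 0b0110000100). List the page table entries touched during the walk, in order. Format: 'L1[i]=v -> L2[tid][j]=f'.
Answer: L1[1]=0 -> L2[0][4]=66

Derivation:
vaddr = 388 = 0b0110000100
Split: l1_idx=1, l2_idx=4, offset=4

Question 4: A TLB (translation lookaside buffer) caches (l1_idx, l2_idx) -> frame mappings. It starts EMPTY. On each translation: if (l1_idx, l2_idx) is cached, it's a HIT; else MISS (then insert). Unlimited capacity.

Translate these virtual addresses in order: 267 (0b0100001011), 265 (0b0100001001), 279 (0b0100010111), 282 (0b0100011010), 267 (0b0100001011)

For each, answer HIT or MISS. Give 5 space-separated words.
vaddr=267: (1,0) not in TLB -> MISS, insert
vaddr=265: (1,0) in TLB -> HIT
vaddr=279: (1,0) in TLB -> HIT
vaddr=282: (1,0) in TLB -> HIT
vaddr=267: (1,0) in TLB -> HIT

Answer: MISS HIT HIT HIT HIT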